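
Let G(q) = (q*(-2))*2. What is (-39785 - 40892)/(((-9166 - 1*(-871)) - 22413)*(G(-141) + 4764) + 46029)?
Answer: 80677/163566195 ≈ 0.00049324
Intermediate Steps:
G(q) = -4*q (G(q) = -2*q*2 = -4*q)
(-39785 - 40892)/(((-9166 - 1*(-871)) - 22413)*(G(-141) + 4764) + 46029) = (-39785 - 40892)/(((-9166 - 1*(-871)) - 22413)*(-4*(-141) + 4764) + 46029) = -80677/(((-9166 + 871) - 22413)*(564 + 4764) + 46029) = -80677/((-8295 - 22413)*5328 + 46029) = -80677/(-30708*5328 + 46029) = -80677/(-163612224 + 46029) = -80677/(-163566195) = -80677*(-1/163566195) = 80677/163566195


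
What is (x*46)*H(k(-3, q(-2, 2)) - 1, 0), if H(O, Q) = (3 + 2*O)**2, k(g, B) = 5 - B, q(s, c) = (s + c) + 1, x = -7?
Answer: -26082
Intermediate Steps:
q(s, c) = 1 + c + s (q(s, c) = (c + s) + 1 = 1 + c + s)
(x*46)*H(k(-3, q(-2, 2)) - 1, 0) = (-7*46)*(3 + 2*((5 - (1 + 2 - 2)) - 1))**2 = -322*(3 + 2*((5 - 1*1) - 1))**2 = -322*(3 + 2*((5 - 1) - 1))**2 = -322*(3 + 2*(4 - 1))**2 = -322*(3 + 2*3)**2 = -322*(3 + 6)**2 = -322*9**2 = -322*81 = -26082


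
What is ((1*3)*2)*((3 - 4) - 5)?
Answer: -36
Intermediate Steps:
((1*3)*2)*((3 - 4) - 5) = (3*2)*(-1 - 5) = 6*(-6) = -36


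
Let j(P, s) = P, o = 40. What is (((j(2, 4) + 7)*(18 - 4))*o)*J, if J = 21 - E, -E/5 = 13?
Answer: 433440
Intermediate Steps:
E = -65 (E = -5*13 = -65)
J = 86 (J = 21 - 1*(-65) = 21 + 65 = 86)
(((j(2, 4) + 7)*(18 - 4))*o)*J = (((2 + 7)*(18 - 4))*40)*86 = ((9*14)*40)*86 = (126*40)*86 = 5040*86 = 433440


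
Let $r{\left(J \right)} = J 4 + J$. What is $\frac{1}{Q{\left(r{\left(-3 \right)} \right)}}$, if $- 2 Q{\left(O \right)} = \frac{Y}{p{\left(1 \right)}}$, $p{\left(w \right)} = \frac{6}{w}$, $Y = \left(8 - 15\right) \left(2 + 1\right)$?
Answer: $\frac{4}{7} \approx 0.57143$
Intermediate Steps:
$Y = -21$ ($Y = \left(-7\right) 3 = -21$)
$r{\left(J \right)} = 5 J$ ($r{\left(J \right)} = 4 J + J = 5 J$)
$Q{\left(O \right)} = \frac{7}{4}$ ($Q{\left(O \right)} = - \frac{\left(-21\right) \frac{1}{6 \cdot 1^{-1}}}{2} = - \frac{\left(-21\right) \frac{1}{6 \cdot 1}}{2} = - \frac{\left(-21\right) \frac{1}{6}}{2} = \left(- \frac{1}{2}\right) \left(- \frac{7}{2}\right) = \frac{7}{4}$)
$\frac{1}{Q{\left(r{\left(-3 \right)} \right)}} = \frac{1}{\frac{7}{4}} = \frac{4}{7}$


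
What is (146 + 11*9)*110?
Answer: 26950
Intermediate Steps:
(146 + 11*9)*110 = (146 + 99)*110 = 245*110 = 26950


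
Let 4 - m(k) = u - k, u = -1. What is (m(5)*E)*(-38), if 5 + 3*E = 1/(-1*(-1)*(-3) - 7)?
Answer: 646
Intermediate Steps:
m(k) = 5 + k (m(k) = 4 - (-1 - k) = 4 + (1 + k) = 5 + k)
E = -17/10 (E = -5/3 + 1/(3*(-1*(-1)*(-3) - 7)) = -5/3 + 1/(3*(1*(-3) - 7)) = -5/3 + 1/(3*(-3 - 7)) = -5/3 + (⅓)/(-10) = -5/3 + (⅓)*(-⅒) = -5/3 - 1/30 = -17/10 ≈ -1.7000)
(m(5)*E)*(-38) = ((5 + 5)*(-17/10))*(-38) = (10*(-17/10))*(-38) = -17*(-38) = 646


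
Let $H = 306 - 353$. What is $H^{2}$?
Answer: $2209$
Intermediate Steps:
$H = -47$ ($H = 306 - 353 = -47$)
$H^{2} = \left(-47\right)^{2} = 2209$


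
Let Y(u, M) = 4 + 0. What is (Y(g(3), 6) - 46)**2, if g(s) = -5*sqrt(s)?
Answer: 1764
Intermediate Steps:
Y(u, M) = 4
(Y(g(3), 6) - 46)**2 = (4 - 46)**2 = (-42)**2 = 1764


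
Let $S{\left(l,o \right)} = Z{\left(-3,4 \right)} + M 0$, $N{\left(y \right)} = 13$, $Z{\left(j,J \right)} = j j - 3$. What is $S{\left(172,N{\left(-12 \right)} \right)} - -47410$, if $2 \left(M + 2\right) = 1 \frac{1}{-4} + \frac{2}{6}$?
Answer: $47416$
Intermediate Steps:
$Z{\left(j,J \right)} = -3 + j^{2}$ ($Z{\left(j,J \right)} = j^{2} - 3 = -3 + j^{2}$)
$M = - \frac{47}{24}$ ($M = -2 + \frac{1 \frac{1}{-4} + \frac{2}{6}}{2} = -2 + \frac{1 \left(- \frac{1}{4}\right) + 2 \cdot \frac{1}{6}}{2} = -2 + \frac{- \frac{1}{4} + \frac{1}{3}}{2} = -2 + \frac{1}{2} \cdot \frac{1}{12} = -2 + \frac{1}{24} = - \frac{47}{24} \approx -1.9583$)
$S{\left(l,o \right)} = 6$ ($S{\left(l,o \right)} = \left(-3 + \left(-3\right)^{2}\right) - 0 = \left(-3 + 9\right) + 0 = 6 + 0 = 6$)
$S{\left(172,N{\left(-12 \right)} \right)} - -47410 = 6 - -47410 = 6 + 47410 = 47416$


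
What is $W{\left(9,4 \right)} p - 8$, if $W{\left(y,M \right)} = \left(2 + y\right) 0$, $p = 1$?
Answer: $-8$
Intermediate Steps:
$W{\left(y,M \right)} = 0$
$W{\left(9,4 \right)} p - 8 = 0 \cdot 1 - 8 = 0 - 8 = -8$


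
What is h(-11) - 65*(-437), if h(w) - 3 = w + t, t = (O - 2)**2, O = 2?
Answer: 28397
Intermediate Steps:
t = 0 (t = (2 - 2)**2 = 0**2 = 0)
h(w) = 3 + w (h(w) = 3 + (w + 0) = 3 + w)
h(-11) - 65*(-437) = (3 - 11) - 65*(-437) = -8 + 28405 = 28397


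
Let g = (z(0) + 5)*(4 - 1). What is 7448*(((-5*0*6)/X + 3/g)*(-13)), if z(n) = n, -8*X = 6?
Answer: -96824/5 ≈ -19365.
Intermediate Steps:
X = -¾ (X = -⅛*6 = -¾ ≈ -0.75000)
g = 15 (g = (0 + 5)*(4 - 1) = 5*3 = 15)
7448*(((-5*0*6)/X + 3/g)*(-13)) = 7448*(((-5*0*6)/(-¾) + 3/15)*(-13)) = 7448*(((0*6)*(-4/3) + 3*(1/15))*(-13)) = 7448*((0*(-4/3) + ⅕)*(-13)) = 7448*((0 + ⅕)*(-13)) = 7448*((⅕)*(-13)) = 7448*(-13/5) = -96824/5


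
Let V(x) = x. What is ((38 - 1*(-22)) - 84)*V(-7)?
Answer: 168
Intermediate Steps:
((38 - 1*(-22)) - 84)*V(-7) = ((38 - 1*(-22)) - 84)*(-7) = ((38 + 22) - 84)*(-7) = (60 - 84)*(-7) = -24*(-7) = 168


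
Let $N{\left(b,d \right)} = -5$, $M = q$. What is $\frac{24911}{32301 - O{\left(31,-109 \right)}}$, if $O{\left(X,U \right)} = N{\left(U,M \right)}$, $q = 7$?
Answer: $\frac{859}{1114} \approx 0.7711$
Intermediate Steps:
$M = 7$
$O{\left(X,U \right)} = -5$
$\frac{24911}{32301 - O{\left(31,-109 \right)}} = \frac{24911}{32301 - -5} = \frac{24911}{32301 + 5} = \frac{24911}{32306} = 24911 \cdot \frac{1}{32306} = \frac{859}{1114}$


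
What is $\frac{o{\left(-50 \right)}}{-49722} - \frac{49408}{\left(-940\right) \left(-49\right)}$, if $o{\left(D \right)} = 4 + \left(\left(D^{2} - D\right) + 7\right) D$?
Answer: $\frac{428990273}{286274415} \approx 1.4985$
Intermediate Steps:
$o{\left(D \right)} = 4 + D \left(7 + D^{2} - D\right)$ ($o{\left(D \right)} = 4 + \left(7 + D^{2} - D\right) D = 4 + D \left(7 + D^{2} - D\right)$)
$\frac{o{\left(-50 \right)}}{-49722} - \frac{49408}{\left(-940\right) \left(-49\right)} = \frac{4 + \left(-50\right)^{3} - \left(-50\right)^{2} + 7 \left(-50\right)}{-49722} - \frac{49408}{\left(-940\right) \left(-49\right)} = \left(4 - 125000 - 2500 - 350\right) \left(- \frac{1}{49722}\right) - \frac{49408}{46060} = \left(4 - 125000 - 2500 - 350\right) \left(- \frac{1}{49722}\right) - \frac{12352}{11515} = \left(-127846\right) \left(- \frac{1}{49722}\right) - \frac{12352}{11515} = \frac{63923}{24861} - \frac{12352}{11515} = \frac{428990273}{286274415}$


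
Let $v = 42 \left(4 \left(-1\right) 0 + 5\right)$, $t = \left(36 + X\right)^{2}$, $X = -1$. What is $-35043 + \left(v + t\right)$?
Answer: $-33608$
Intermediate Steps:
$t = 1225$ ($t = \left(36 - 1\right)^{2} = 35^{2} = 1225$)
$v = 210$ ($v = 42 \left(\left(-4\right) 0 + 5\right) = 42 \left(0 + 5\right) = 42 \cdot 5 = 210$)
$-35043 + \left(v + t\right) = -35043 + \left(210 + 1225\right) = -35043 + 1435 = -33608$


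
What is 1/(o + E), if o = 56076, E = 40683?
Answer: 1/96759 ≈ 1.0335e-5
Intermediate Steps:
1/(o + E) = 1/(56076 + 40683) = 1/96759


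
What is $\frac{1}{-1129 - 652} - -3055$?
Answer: $\frac{5440954}{1781} \approx 3055.0$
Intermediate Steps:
$\frac{1}{-1129 - 652} - -3055 = \frac{1}{-1129 - 652} + 3055 = \frac{1}{-1781} + 3055 = - \frac{1}{1781} + 3055 = \frac{5440954}{1781}$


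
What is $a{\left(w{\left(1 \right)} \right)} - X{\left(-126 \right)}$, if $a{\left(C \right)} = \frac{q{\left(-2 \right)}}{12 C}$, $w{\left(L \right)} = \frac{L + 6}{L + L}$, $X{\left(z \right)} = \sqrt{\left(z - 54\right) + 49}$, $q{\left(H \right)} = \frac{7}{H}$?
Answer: $- \frac{1}{12} - i \sqrt{131} \approx -0.083333 - 11.446 i$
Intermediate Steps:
$X{\left(z \right)} = \sqrt{-5 + z}$ ($X{\left(z \right)} = \sqrt{\left(z - 54\right) + 49} = \sqrt{\left(-54 + z\right) + 49} = \sqrt{-5 + z}$)
$w{\left(L \right)} = \frac{6 + L}{2 L}$
$a{\left(C \right)} = - \frac{7}{24 C}$ ($a{\left(C \right)} = \frac{7 \frac{1}{-2}}{12 C} = 7 \left(- \frac{1}{2}\right) \frac{1}{12 C} = - \frac{7 \frac{1}{12 C}}{2} = - \frac{7}{24 C}$)
$a{\left(w{\left(1 \right)} \right)} - X{\left(-126 \right)} = - \frac{7}{24 \frac{6 + 1}{2 \cdot 1}} - \sqrt{-5 - 126} = - \frac{7}{24 \cdot \frac{1}{2} \cdot 1 \cdot 7} - \sqrt{-131} = - \frac{7}{24 \cdot \frac{7}{2}} - i \sqrt{131} = \left(- \frac{7}{24}\right) \frac{2}{7} - i \sqrt{131} = - \frac{1}{12} - i \sqrt{131}$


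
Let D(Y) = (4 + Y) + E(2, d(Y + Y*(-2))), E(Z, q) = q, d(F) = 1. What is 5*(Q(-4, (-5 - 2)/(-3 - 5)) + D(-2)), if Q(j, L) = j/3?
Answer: 25/3 ≈ 8.3333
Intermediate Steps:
D(Y) = 5 + Y (D(Y) = (4 + Y) + 1 = 5 + Y)
Q(j, L) = j/3 (Q(j, L) = j*(1/3) = j/3)
5*(Q(-4, (-5 - 2)/(-3 - 5)) + D(-2)) = 5*((1/3)*(-4) + (5 - 2)) = 5*(-4/3 + 3) = 5*(5/3) = 25/3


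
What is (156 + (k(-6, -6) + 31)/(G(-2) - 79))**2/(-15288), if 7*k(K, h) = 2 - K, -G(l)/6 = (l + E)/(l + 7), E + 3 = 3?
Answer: -57993862107/36628830056 ≈ -1.5833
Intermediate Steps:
E = 0 (E = -3 + 3 = 0)
G(l) = -6*l/(7 + l) (G(l) = -6*(l + 0)/(l + 7) = -6*l/(7 + l))
k(K, h) = 2/7 - K/7 (k(K, h) = (2 - K)/7 = 2/7 - K/7)
(156 + (k(-6, -6) + 31)/(G(-2) - 79))**2/(-15288) = (156 + ((2/7 - 1/7*(-6)) + 31)/(-6*(-2)/(7 - 2) - 79))**2/(-15288) = (156 + ((2/7 + 6/7) + 31)/(-6*(-2)/5 - 79))**2*(-1/15288) = (156 + (8/7 + 31)/(-6*(-2)*1/5 - 79))**2*(-1/15288) = (156 + 225/(7*(12/5 - 79)))**2*(-1/15288) = (156 + 225/(7*(-383/5)))**2*(-1/15288) = (156 + (225/7)*(-5/383))**2*(-1/15288) = (156 - 1125/2681)**2*(-1/15288) = (417111/2681)**2*(-1/15288) = (173981586321/7187761)*(-1/15288) = -57993862107/36628830056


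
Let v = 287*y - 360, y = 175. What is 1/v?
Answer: 1/49865 ≈ 2.0054e-5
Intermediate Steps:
v = 49865 (v = 287*175 - 360 = 50225 - 360 = 49865)
1/v = 1/49865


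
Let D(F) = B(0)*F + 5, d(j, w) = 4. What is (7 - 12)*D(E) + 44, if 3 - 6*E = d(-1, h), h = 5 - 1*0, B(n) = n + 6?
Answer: 24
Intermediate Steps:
B(n) = 6 + n
h = 5 (h = 5 + 0 = 5)
E = -⅙ (E = ½ - ⅙*4 = ½ - ⅔ = -⅙ ≈ -0.16667)
D(F) = 5 + 6*F (D(F) = (6 + 0)*F + 5 = 6*F + 5 = 5 + 6*F)
(7 - 12)*D(E) + 44 = (7 - 12)*(5 + 6*(-⅙)) + 44 = -5*(5 - 1) + 44 = -5*4 + 44 = -20 + 44 = 24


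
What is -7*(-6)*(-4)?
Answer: -168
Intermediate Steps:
-7*(-6)*(-4) = 42*(-4) = -168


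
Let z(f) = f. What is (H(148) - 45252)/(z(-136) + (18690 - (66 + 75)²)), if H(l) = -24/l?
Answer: 1674330/49099 ≈ 34.101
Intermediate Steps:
(H(148) - 45252)/(z(-136) + (18690 - (66 + 75)²)) = (-24/148 - 45252)/(-136 + (18690 - (66 + 75)²)) = (-24*1/148 - 45252)/(-136 + (18690 - 1*141²)) = (-6/37 - 45252)/(-136 + (18690 - 1*19881)) = -1674330/(37*(-136 + (18690 - 19881))) = -1674330/(37*(-136 - 1191)) = -1674330/37/(-1327) = -1674330/37*(-1/1327) = 1674330/49099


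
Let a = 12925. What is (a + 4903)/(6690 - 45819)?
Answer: -17828/39129 ≈ -0.45562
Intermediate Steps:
(a + 4903)/(6690 - 45819) = (12925 + 4903)/(6690 - 45819) = 17828/(-39129) = 17828*(-1/39129) = -17828/39129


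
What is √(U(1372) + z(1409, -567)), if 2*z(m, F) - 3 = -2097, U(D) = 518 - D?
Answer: I*√1901 ≈ 43.6*I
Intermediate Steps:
z(m, F) = -1047 (z(m, F) = 3/2 + (½)*(-2097) = 3/2 - 2097/2 = -1047)
√(U(1372) + z(1409, -567)) = √((518 - 1*1372) - 1047) = √((518 - 1372) - 1047) = √(-854 - 1047) = √(-1901) = I*√1901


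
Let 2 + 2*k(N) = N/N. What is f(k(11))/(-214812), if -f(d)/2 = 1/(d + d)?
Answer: -1/107406 ≈ -9.3105e-6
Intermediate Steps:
k(N) = -1/2 (k(N) = -1 + (N/N)/2 = -1 + (1/2)*1 = -1 + 1/2 = -1/2)
f(d) = -1/d (f(d) = -2/(d + d) = -2*1/(2*d) = -1/d)
f(k(11))/(-214812) = -1/(-1/2)/(-214812) = -1*(-2)*(-1/214812) = 2*(-1/214812) = -1/107406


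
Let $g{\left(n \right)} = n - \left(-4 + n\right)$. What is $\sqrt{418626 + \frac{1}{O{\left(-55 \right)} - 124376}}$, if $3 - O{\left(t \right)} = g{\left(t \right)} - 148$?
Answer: $\frac{\sqrt{6460589936833837}}{124229} \approx 647.01$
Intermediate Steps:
$g{\left(n \right)} = 4$ ($g{\left(n \right)} = n - \left(-4 + n\right) = 4$)
$O{\left(t \right)} = 147$ ($O{\left(t \right)} = 3 - \left(4 - 148\right) = 3 - -144 = 3 + 144 = 147$)
$\sqrt{418626 + \frac{1}{O{\left(-55 \right)} - 124376}} = \sqrt{418626 + \frac{1}{147 - 124376}} = \sqrt{418626 + \frac{1}{-124229}} = \sqrt{418626 - \frac{1}{124229}} = \sqrt{\frac{52005489353}{124229}} = \frac{\sqrt{6460589936833837}}{124229}$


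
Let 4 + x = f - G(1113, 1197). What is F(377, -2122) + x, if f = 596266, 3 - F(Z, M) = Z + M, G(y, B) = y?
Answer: 596897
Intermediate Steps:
F(Z, M) = 3 - M - Z (F(Z, M) = 3 - (Z + M) = 3 - (M + Z) = 3 + (-M - Z) = 3 - M - Z)
x = 595149 (x = -4 + (596266 - 1*1113) = -4 + (596266 - 1113) = -4 + 595153 = 595149)
F(377, -2122) + x = (3 - 1*(-2122) - 1*377) + 595149 = (3 + 2122 - 377) + 595149 = 1748 + 595149 = 596897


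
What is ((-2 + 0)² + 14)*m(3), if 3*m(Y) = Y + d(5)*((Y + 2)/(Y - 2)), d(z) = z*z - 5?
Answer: 618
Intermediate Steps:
d(z) = -5 + z² (d(z) = z² - 5 = -5 + z²)
m(Y) = Y/3 + 20*(2 + Y)/(3*(-2 + Y)) (m(Y) = (Y + (-5 + 5²)*((Y + 2)/(Y - 2)))/3 = (Y + (-5 + 25)*((2 + Y)/(-2 + Y)))/3 = (Y + 20*((2 + Y)/(-2 + Y)))/3 = (Y + 20*(2 + Y)/(-2 + Y))/3 = Y/3 + 20*(2 + Y)/(3*(-2 + Y)))
((-2 + 0)² + 14)*m(3) = ((-2 + 0)² + 14)*((40 + 3² + 18*3)/(3*(-2 + 3))) = ((-2)² + 14)*((⅓)*(40 + 9 + 54)/1) = (4 + 14)*((⅓)*1*103) = 18*(103/3) = 618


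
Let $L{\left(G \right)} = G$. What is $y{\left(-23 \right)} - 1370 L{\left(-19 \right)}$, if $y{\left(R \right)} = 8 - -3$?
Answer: $26041$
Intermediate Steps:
$y{\left(R \right)} = 11$ ($y{\left(R \right)} = 8 + 3 = 11$)
$y{\left(-23 \right)} - 1370 L{\left(-19 \right)} = 11 - -26030 = 11 + 26030 = 26041$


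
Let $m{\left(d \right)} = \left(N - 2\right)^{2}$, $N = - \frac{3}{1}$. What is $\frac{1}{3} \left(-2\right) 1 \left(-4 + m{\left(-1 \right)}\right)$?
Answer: $-14$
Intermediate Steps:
$N = -3$ ($N = \left(-3\right) 1 = -3$)
$m{\left(d \right)} = 25$ ($m{\left(d \right)} = \left(-3 - 2\right)^{2} = \left(-5\right)^{2} = 25$)
$\frac{1}{3} \left(-2\right) 1 \left(-4 + m{\left(-1 \right)}\right) = \frac{1}{3} \left(-2\right) 1 \left(-4 + 25\right) = \frac{1}{3} \left(-2\right) 1 \cdot 21 = \left(- \frac{2}{3}\right) 1 \cdot 21 = \left(- \frac{2}{3}\right) 21 = -14$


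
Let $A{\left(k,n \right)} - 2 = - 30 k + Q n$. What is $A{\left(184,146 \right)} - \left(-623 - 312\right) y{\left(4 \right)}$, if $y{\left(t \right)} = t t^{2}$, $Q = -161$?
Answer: $30816$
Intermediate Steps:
$y{\left(t \right)} = t^{3}$
$A{\left(k,n \right)} = 2 - 161 n - 30 k$ ($A{\left(k,n \right)} = 2 - \left(30 k + 161 n\right) = 2 - 161 n - 30 k$)
$A{\left(184,146 \right)} - \left(-623 - 312\right) y{\left(4 \right)} = \left(2 - 23506 - 5520\right) - \left(-623 - 312\right) 4^{3} = \left(2 - 23506 - 5520\right) - \left(-623 - 312\right) 64 = -29024 - \left(-935\right) 64 = -29024 - -59840 = -29024 + 59840 = 30816$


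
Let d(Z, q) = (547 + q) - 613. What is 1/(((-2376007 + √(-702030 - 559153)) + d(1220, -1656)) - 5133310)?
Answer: -7511039/56415708120704 - 11*I*√10423/56415708120704 ≈ -1.3314e-7 - 1.9906e-11*I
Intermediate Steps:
d(Z, q) = -66 + q
1/(((-2376007 + √(-702030 - 559153)) + d(1220, -1656)) - 5133310) = 1/(((-2376007 + √(-702030 - 559153)) + (-66 - 1656)) - 5133310) = 1/(((-2376007 + √(-1261183)) - 1722) - 5133310) = 1/(((-2376007 + 11*I*√10423) - 1722) - 5133310) = 1/((-2377729 + 11*I*√10423) - 5133310) = 1/(-7511039 + 11*I*√10423)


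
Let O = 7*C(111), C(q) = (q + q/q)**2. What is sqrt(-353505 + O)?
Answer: I*sqrt(265697) ≈ 515.46*I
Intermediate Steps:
C(q) = (1 + q)**2 (C(q) = (q + 1)**2 = (1 + q)**2)
O = 87808 (O = 7*(1 + 111)**2 = 7*112**2 = 7*12544 = 87808)
sqrt(-353505 + O) = sqrt(-353505 + 87808) = sqrt(-265697) = I*sqrt(265697)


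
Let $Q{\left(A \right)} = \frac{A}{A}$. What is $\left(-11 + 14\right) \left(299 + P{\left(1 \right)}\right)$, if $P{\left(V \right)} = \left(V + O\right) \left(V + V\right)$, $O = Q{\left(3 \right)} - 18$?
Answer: $801$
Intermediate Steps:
$Q{\left(A \right)} = 1$
$O = -17$ ($O = 1 - 18 = -17$)
$P{\left(V \right)} = 2 V \left(-17 + V\right)$ ($P{\left(V \right)} = \left(V - 17\right) \left(V + V\right) = \left(-17 + V\right) 2 V = 2 V \left(-17 + V\right)$)
$\left(-11 + 14\right) \left(299 + P{\left(1 \right)}\right) = \left(-11 + 14\right) \left(299 + 2 \cdot 1 \left(-17 + 1\right)\right) = 3 \left(299 + 2 \cdot 1 \left(-16\right)\right) = 3 \left(299 - 32\right) = 3 \cdot 267 = 801$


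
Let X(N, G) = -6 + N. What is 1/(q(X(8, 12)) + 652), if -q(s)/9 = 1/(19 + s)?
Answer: 7/4561 ≈ 0.0015348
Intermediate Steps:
q(s) = -9/(19 + s)
1/(q(X(8, 12)) + 652) = 1/(-9/(19 + (-6 + 8)) + 652) = 1/(-9/(19 + 2) + 652) = 1/(-9/21 + 652) = 1/(-9*1/21 + 652) = 1/(-3/7 + 652) = 1/(4561/7) = 7/4561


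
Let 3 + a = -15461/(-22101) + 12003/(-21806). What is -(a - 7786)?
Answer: 3753715224071/481934406 ≈ 7788.9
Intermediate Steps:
a = -1373938955/481934406 (a = -3 + (-15461/(-22101) + 12003/(-21806)) = -3 + (-15461*(-1/22101) + 12003*(-1/21806)) = -3 + (15461/22101 - 12003/21806) = -3 + 71864263/481934406 = -1373938955/481934406 ≈ -2.8509)
-(a - 7786) = -(-1373938955/481934406 - 7786) = -1*(-3753715224071/481934406) = 3753715224071/481934406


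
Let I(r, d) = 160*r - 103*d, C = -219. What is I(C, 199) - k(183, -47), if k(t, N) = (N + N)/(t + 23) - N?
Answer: -5725105/103 ≈ -55584.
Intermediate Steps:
I(r, d) = -103*d + 160*r
k(t, N) = -N + 2*N/(23 + t) (k(t, N) = (2*N)/(23 + t) - N = 2*N/(23 + t) - N = -N + 2*N/(23 + t))
I(C, 199) - k(183, -47) = (-103*199 + 160*(-219)) - (-1)*(-47)*(21 + 183)/(23 + 183) = (-20497 - 35040) - (-1)*(-47)*204/206 = -55537 - (-1)*(-47)*204/206 = -55537 - 1*4794/103 = -55537 - 4794/103 = -5725105/103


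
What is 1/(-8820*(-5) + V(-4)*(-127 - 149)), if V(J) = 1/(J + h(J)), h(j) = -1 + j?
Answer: 3/132392 ≈ 2.2660e-5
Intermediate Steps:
V(J) = 1/(-1 + 2*J) (V(J) = 1/(J + (-1 + J)) = 1/(-1 + 2*J))
1/(-8820*(-5) + V(-4)*(-127 - 149)) = 1/(-8820*(-5) + (-127 - 149)/(-1 + 2*(-4))) = 1/(44100 - 276/(-1 - 8)) = 1/(44100 - 276/(-9)) = 1/(44100 - 1/9*(-276)) = 1/(44100 + 92/3) = 1/(132392/3) = 3/132392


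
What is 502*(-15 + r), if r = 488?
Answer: 237446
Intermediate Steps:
502*(-15 + r) = 502*(-15 + 488) = 502*473 = 237446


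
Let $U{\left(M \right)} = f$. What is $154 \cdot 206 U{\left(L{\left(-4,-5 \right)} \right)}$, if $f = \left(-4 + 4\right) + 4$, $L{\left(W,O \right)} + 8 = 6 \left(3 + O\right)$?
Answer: $126896$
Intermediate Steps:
$L{\left(W,O \right)} = 10 + 6 O$ ($L{\left(W,O \right)} = -8 + 6 \left(3 + O\right) = -8 + \left(18 + 6 O\right) = 10 + 6 O$)
$f = 4$ ($f = 0 + 4 = 4$)
$U{\left(M \right)} = 4$
$154 \cdot 206 U{\left(L{\left(-4,-5 \right)} \right)} = 154 \cdot 206 \cdot 4 = 31724 \cdot 4 = 126896$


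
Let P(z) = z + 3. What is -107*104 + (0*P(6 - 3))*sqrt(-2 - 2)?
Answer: -11128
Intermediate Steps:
P(z) = 3 + z
-107*104 + (0*P(6 - 3))*sqrt(-2 - 2) = -107*104 + (0*(3 + (6 - 3)))*sqrt(-2 - 2) = -11128 + (0*(3 + 3))*sqrt(-4) = -11128 + (0*6)*(2*I) = -11128 + 0*(2*I) = -11128 + 0 = -11128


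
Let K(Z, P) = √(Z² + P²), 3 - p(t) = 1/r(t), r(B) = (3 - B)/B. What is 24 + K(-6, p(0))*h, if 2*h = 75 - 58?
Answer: 24 + 51*√5/2 ≈ 81.020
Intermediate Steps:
r(B) = (3 - B)/B
h = 17/2 (h = (75 - 58)/2 = (½)*17 = 17/2 ≈ 8.5000)
p(t) = 3 - t/(3 - t) (p(t) = 3 - 1/((3 - t)/t) = 3 - t/(3 - t))
K(Z, P) = √(P² + Z²)
24 + K(-6, p(0))*h = 24 + √(((-9 + 4*0)/(-3 + 0))² + (-6)²)*(17/2) = 24 + √(((-9 + 0)/(-3))² + 36)*(17/2) = 24 + √((-⅓*(-9))² + 36)*(17/2) = 24 + √(3² + 36)*(17/2) = 24 + √(9 + 36)*(17/2) = 24 + √45*(17/2) = 24 + (3*√5)*(17/2) = 24 + 51*√5/2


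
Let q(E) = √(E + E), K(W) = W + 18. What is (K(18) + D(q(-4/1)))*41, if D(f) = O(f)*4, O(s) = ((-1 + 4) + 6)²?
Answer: 14760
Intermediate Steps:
O(s) = 81 (O(s) = (3 + 6)² = 9² = 81)
K(W) = 18 + W
q(E) = √2*√E (q(E) = √(2*E) = √2*√E)
D(f) = 324 (D(f) = 81*4 = 324)
(K(18) + D(q(-4/1)))*41 = ((18 + 18) + 324)*41 = (36 + 324)*41 = 360*41 = 14760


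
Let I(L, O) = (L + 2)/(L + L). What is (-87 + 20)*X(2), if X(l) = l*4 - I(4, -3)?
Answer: -1943/4 ≈ -485.75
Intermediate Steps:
I(L, O) = (2 + L)/(2*L) (I(L, O) = (2 + L)/((2*L)) = (2 + L)*(1/(2*L)) = (2 + L)/(2*L))
X(l) = -3/4 + 4*l (X(l) = l*4 - (2 + 4)/(2*4) = 4*l - 6/(2*4) = 4*l - 1*3/4 = 4*l - 3/4 = -3/4 + 4*l)
(-87 + 20)*X(2) = (-87 + 20)*(-3/4 + 4*2) = -67*(-3/4 + 8) = -67*29/4 = -1943/4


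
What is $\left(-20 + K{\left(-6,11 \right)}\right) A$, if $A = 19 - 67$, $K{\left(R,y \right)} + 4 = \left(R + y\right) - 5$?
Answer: $1152$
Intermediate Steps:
$K{\left(R,y \right)} = -9 + R + y$ ($K{\left(R,y \right)} = -4 - \left(5 - R - y\right) = -4 + \left(-5 + R + y\right) = -9 + R + y$)
$A = -48$
$\left(-20 + K{\left(-6,11 \right)}\right) A = \left(-20 - 4\right) \left(-48\right) = \left(-24\right) \left(-48\right) = 1152$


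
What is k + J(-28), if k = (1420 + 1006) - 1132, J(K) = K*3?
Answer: 1210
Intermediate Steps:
J(K) = 3*K
k = 1294 (k = 2426 - 1132 = 1294)
k + J(-28) = 1294 + 3*(-28) = 1294 - 84 = 1210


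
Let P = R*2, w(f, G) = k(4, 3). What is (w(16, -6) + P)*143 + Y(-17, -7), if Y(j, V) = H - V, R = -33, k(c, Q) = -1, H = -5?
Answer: -9579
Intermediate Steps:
w(f, G) = -1
P = -66 (P = -33*2 = -66)
Y(j, V) = -5 - V
(w(16, -6) + P)*143 + Y(-17, -7) = (-1 - 66)*143 + (-5 - 1*(-7)) = -67*143 + (-5 + 7) = -9581 + 2 = -9579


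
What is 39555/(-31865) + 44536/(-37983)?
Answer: -584311441/242065659 ≈ -2.4139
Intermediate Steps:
39555/(-31865) + 44536/(-37983) = 39555*(-1/31865) + 44536*(-1/37983) = -7911/6373 - 44536/37983 = -584311441/242065659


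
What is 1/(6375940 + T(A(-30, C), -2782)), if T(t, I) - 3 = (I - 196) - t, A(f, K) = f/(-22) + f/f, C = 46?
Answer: 11/70102589 ≈ 1.5691e-7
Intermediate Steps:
A(f, K) = 1 - f/22 (A(f, K) = f*(-1/22) + 1 = -f/22 + 1 = 1 - f/22)
T(t, I) = -193 + I - t (T(t, I) = 3 + ((I - 196) - t) = 3 + ((-196 + I) - t) = 3 + (-196 + I - t) = -193 + I - t)
1/(6375940 + T(A(-30, C), -2782)) = 1/(6375940 + (-193 - 2782 - (1 - 1/22*(-30)))) = 1/(6375940 + (-193 - 2782 - (1 + 15/11))) = 1/(6375940 + (-193 - 2782 - 1*26/11)) = 1/(6375940 + (-193 - 2782 - 26/11)) = 1/(6375940 - 32751/11) = 1/(70102589/11) = 11/70102589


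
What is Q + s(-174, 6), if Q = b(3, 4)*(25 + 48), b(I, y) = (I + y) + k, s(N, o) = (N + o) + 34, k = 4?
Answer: 669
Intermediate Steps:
s(N, o) = 34 + N + o
b(I, y) = 4 + I + y (b(I, y) = (I + y) + 4 = 4 + I + y)
Q = 803 (Q = (4 + 3 + 4)*(25 + 48) = 11*73 = 803)
Q + s(-174, 6) = 803 + (34 - 174 + 6) = 803 - 134 = 669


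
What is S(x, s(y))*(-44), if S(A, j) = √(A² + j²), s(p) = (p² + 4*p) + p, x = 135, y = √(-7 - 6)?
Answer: -44*√(18069 - 130*I*√13) ≈ -5915.0 + 76.707*I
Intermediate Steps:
y = I*√13 (y = √(-13) = I*√13 ≈ 3.6056*I)
s(p) = p² + 5*p
S(x, s(y))*(-44) = √(135² + ((I*√13)*(5 + I*√13))²)*(-44) = √(18225 + (I*√13*(5 + I*√13))²)*(-44) = √(18225 - 13*(5 + I*√13)²)*(-44) = -44*√(18225 - 13*(5 + I*√13)²)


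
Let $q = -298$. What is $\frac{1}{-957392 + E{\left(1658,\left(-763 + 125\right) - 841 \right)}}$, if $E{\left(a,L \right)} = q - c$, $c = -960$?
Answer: $- \frac{1}{956730} \approx -1.0452 \cdot 10^{-6}$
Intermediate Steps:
$E{\left(a,L \right)} = 662$ ($E{\left(a,L \right)} = -298 - -960 = -298 + 960 = 662$)
$\frac{1}{-957392 + E{\left(1658,\left(-763 + 125\right) - 841 \right)}} = \frac{1}{-957392 + 662} = \frac{1}{-956730} = - \frac{1}{956730}$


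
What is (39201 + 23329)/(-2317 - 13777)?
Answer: -2405/619 ≈ -3.8853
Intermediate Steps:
(39201 + 23329)/(-2317 - 13777) = 62530/(-16094) = 62530*(-1/16094) = -2405/619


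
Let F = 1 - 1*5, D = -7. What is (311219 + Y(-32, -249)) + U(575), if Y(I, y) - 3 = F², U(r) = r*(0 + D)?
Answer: 307213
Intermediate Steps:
U(r) = -7*r (U(r) = r*(0 - 7) = r*(-7) = -7*r)
F = -4 (F = 1 - 5 = -4)
Y(I, y) = 19 (Y(I, y) = 3 + (-4)² = 3 + 16 = 19)
(311219 + Y(-32, -249)) + U(575) = (311219 + 19) - 7*575 = 311238 - 4025 = 307213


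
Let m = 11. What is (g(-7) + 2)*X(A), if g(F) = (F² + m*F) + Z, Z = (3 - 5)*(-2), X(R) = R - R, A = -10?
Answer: 0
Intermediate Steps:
X(R) = 0
Z = 4 (Z = -2*(-2) = 4)
g(F) = 4 + F² + 11*F (g(F) = (F² + 11*F) + 4 = 4 + F² + 11*F)
(g(-7) + 2)*X(A) = ((4 + (-7)² + 11*(-7)) + 2)*0 = ((4 + 49 - 77) + 2)*0 = (-24 + 2)*0 = -22*0 = 0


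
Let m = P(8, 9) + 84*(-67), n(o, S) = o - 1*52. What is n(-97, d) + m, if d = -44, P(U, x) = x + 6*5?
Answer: -5738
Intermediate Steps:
P(U, x) = 30 + x (P(U, x) = x + 30 = 30 + x)
n(o, S) = -52 + o (n(o, S) = o - 52 = -52 + o)
m = -5589 (m = (30 + 9) + 84*(-67) = 39 - 5628 = -5589)
n(-97, d) + m = (-52 - 97) - 5589 = -149 - 5589 = -5738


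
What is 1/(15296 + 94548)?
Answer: 1/109844 ≈ 9.1038e-6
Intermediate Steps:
1/(15296 + 94548) = 1/109844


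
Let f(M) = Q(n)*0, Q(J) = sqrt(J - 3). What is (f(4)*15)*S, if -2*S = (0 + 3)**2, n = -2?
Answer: 0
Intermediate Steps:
Q(J) = sqrt(-3 + J)
f(M) = 0 (f(M) = sqrt(-3 - 2)*0 = sqrt(-5)*0 = (I*sqrt(5))*0 = 0)
S = -9/2 (S = -(0 + 3)**2/2 = -1/2*3**2 = -1/2*9 = -9/2 ≈ -4.5000)
(f(4)*15)*S = (0*15)*(-9/2) = 0*(-9/2) = 0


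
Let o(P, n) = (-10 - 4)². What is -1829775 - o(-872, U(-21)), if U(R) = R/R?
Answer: -1829971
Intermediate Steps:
U(R) = 1
o(P, n) = 196 (o(P, n) = (-14)² = 196)
-1829775 - o(-872, U(-21)) = -1829775 - 1*196 = -1829775 - 196 = -1829971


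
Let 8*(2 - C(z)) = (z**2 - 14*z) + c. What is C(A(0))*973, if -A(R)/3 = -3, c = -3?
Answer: 7784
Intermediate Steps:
A(R) = 9 (A(R) = -3*(-3) = 9)
C(z) = 19/8 - z**2/8 + 7*z/4 (C(z) = 2 - ((z**2 - 14*z) - 3)/8 = 2 - (-3 + z**2 - 14*z)/8 = 2 + (3/8 - z**2/8 + 7*z/4) = 19/8 - z**2/8 + 7*z/4)
C(A(0))*973 = (19/8 - 1/8*9**2 + (7/4)*9)*973 = (19/8 - 1/8*81 + 63/4)*973 = (19/8 - 81/8 + 63/4)*973 = 8*973 = 7784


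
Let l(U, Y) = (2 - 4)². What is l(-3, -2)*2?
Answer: 8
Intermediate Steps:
l(U, Y) = 4 (l(U, Y) = (-2)² = 4)
l(-3, -2)*2 = 4*2 = 8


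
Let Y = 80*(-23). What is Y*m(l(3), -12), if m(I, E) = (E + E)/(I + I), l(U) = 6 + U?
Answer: 7360/3 ≈ 2453.3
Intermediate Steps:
m(I, E) = E/I (m(I, E) = (2*E)/((2*I)) = (2*E)*(1/(2*I)) = E/I)
Y = -1840
Y*m(l(3), -12) = -(-22080)/(6 + 3) = -(-22080)/9 = -1840*(-4/3) = 7360/3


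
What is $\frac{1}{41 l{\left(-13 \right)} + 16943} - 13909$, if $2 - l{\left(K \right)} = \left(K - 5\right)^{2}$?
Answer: $- \frac{52033568}{3741} \approx -13909.0$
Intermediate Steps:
$l{\left(K \right)} = 2 - \left(-5 + K\right)^{2}$ ($l{\left(K \right)} = 2 - \left(K - 5\right)^{2} = 2 - \left(-5 + K\right)^{2}$)
$\frac{1}{41 l{\left(-13 \right)} + 16943} - 13909 = \frac{1}{41 \left(2 - \left(-5 - 13\right)^{2}\right) + 16943} - 13909 = \frac{1}{41 \left(2 - \left(-18\right)^{2}\right) + 16943} - 13909 = \frac{1}{41 \left(2 - 324\right) + 16943} - 13909 = \frac{1}{41 \left(-322\right) + 16943} - 13909 = \frac{1}{-13202 + 16943} - 13909 = \frac{1}{3741} - 13909 = - \frac{52033568}{3741}$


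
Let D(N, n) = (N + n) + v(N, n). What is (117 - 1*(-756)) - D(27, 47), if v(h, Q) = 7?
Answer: 792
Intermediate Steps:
D(N, n) = 7 + N + n (D(N, n) = (N + n) + 7 = 7 + N + n)
(117 - 1*(-756)) - D(27, 47) = (117 - 1*(-756)) - (7 + 27 + 47) = (117 + 756) - 1*81 = 873 - 81 = 792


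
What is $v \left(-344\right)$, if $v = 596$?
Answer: $-205024$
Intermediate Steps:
$v \left(-344\right) = 596 \left(-344\right) = -205024$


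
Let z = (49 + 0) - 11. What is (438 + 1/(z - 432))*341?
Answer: 58846711/394 ≈ 1.4936e+5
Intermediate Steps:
z = 38 (z = 49 - 11 = 38)
(438 + 1/(z - 432))*341 = (438 + 1/(38 - 432))*341 = (438 + 1/(-394))*341 = (438 - 1/394)*341 = (172571/394)*341 = 58846711/394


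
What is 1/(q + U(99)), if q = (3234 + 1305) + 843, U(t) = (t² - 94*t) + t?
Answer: 1/5976 ≈ 0.00016734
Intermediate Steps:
U(t) = t² - 93*t
q = 5382 (q = 4539 + 843 = 5382)
1/(q + U(99)) = 1/(5382 + 99*(-93 + 99)) = 1/(5382 + 99*6) = 1/(5382 + 594) = 1/5976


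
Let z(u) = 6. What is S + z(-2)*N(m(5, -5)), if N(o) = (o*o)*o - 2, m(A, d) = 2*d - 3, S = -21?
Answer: -13215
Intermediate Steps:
m(A, d) = -3 + 2*d
N(o) = -2 + o³ (N(o) = o²*o - 2 = o³ - 2 = -2 + o³)
S + z(-2)*N(m(5, -5)) = -21 + 6*(-2 + (-3 + 2*(-5))³) = -21 + 6*(-2 + (-3 - 10)³) = -21 + 6*(-2 + (-13)³) = -21 + 6*(-2 - 2197) = -21 + 6*(-2199) = -21 - 13194 = -13215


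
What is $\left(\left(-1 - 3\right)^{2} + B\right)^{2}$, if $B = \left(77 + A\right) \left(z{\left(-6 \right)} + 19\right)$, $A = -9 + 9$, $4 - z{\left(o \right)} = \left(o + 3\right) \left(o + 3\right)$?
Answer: $1196836$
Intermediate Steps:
$z{\left(o \right)} = 4 - \left(3 + o\right)^{2}$ ($z{\left(o \right)} = 4 - \left(o + 3\right) \left(o + 3\right) = 4 - \left(3 + o\right) \left(3 + o\right) = 4 - \left(3 + o\right)^{2}$)
$A = 0$
$B = 1078$ ($B = \left(77 + 0\right) \left(\left(4 - \left(3 - 6\right)^{2}\right) + 19\right) = 77 \left(\left(4 - \left(-3\right)^{2}\right) + 19\right) = 77 \left(\left(4 - 9\right) + 19\right) = 77 \left(-5 + 19\right) = 77 \cdot 14 = 1078$)
$\left(\left(-1 - 3\right)^{2} + B\right)^{2} = \left(\left(-1 - 3\right)^{2} + 1078\right)^{2} = \left(\left(-4\right)^{2} + 1078\right)^{2} = \left(16 + 1078\right)^{2} = 1094^{2} = 1196836$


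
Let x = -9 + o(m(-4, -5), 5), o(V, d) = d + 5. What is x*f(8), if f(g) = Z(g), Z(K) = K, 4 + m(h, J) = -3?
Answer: 8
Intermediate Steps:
m(h, J) = -7 (m(h, J) = -4 - 3 = -7)
o(V, d) = 5 + d
f(g) = g
x = 1 (x = -9 + (5 + 5) = -9 + 10 = 1)
x*f(8) = 1*8 = 8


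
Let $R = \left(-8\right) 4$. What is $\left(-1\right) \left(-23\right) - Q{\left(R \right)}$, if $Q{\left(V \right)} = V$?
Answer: $55$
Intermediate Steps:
$R = -32$
$\left(-1\right) \left(-23\right) - Q{\left(R \right)} = \left(-1\right) \left(-23\right) - -32 = 23 + 32 = 55$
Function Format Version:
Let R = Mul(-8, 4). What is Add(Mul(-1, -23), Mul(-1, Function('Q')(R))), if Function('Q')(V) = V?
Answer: 55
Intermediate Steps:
R = -32
Add(Mul(-1, -23), Mul(-1, Function('Q')(R))) = Add(Mul(-1, -23), Mul(-1, -32)) = Add(23, 32) = 55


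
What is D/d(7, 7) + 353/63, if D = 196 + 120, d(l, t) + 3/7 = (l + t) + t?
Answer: 587/28 ≈ 20.964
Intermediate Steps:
d(l, t) = -3/7 + l + 2*t (d(l, t) = -3/7 + ((l + t) + t) = -3/7 + (l + 2*t) = -3/7 + l + 2*t)
D = 316
D/d(7, 7) + 353/63 = 316/(-3/7 + 7 + 2*7) + 353/63 = 316/(-3/7 + 7 + 14) + 353*(1/63) = 316/(144/7) + 353/63 = 316*(7/144) + 353/63 = 553/36 + 353/63 = 587/28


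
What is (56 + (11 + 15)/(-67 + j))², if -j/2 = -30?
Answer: 133956/49 ≈ 2733.8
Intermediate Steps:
j = 60 (j = -2*(-30) = 60)
(56 + (11 + 15)/(-67 + j))² = (56 + (11 + 15)/(-67 + 60))² = (56 + 26/(-7))² = (56 + 26*(-⅐))² = (56 - 26/7)² = (366/7)² = 133956/49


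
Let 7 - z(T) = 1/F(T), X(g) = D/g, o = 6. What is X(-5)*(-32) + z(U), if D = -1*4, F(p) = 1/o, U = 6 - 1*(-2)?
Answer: -123/5 ≈ -24.600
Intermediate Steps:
U = 8 (U = 6 + 2 = 8)
F(p) = ⅙ (F(p) = 1/6 = ⅙)
D = -4
X(g) = -4/g
z(T) = 1 (z(T) = 7 - 1/⅙ = 7 - 1*6 = 7 - 6 = 1)
X(-5)*(-32) + z(U) = -4/(-5)*(-32) + 1 = -4*(-⅕)*(-32) + 1 = (⅘)*(-32) + 1 = -128/5 + 1 = -123/5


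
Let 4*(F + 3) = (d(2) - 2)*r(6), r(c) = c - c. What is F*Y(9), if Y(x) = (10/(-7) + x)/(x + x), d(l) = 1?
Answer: -53/42 ≈ -1.2619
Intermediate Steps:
r(c) = 0
Y(x) = (-10/7 + x)/(2*x) (Y(x) = (10*(-1/7) + x)/((2*x)) = (-10/7 + x)*(1/(2*x)) = (-10/7 + x)/(2*x))
F = -3 (F = -3 + ((1 - 2)*0)/4 = -3 + (-1*0)/4 = -3 + (1/4)*0 = -3 + 0 = -3)
F*Y(9) = -3*(-10 + 7*9)/(14*9) = -3*(-10 + 63)/(14*9) = -3*53/(14*9) = -3*53/126 = -53/42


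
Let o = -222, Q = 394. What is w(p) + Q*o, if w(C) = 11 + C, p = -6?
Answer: -87463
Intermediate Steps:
w(p) + Q*o = (11 - 6) + 394*(-222) = 5 - 87468 = -87463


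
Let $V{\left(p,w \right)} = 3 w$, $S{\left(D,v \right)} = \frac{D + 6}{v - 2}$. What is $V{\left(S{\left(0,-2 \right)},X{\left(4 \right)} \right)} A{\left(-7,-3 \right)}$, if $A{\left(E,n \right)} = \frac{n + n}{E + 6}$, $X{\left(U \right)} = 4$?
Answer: $72$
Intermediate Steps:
$S{\left(D,v \right)} = \frac{6 + D}{-2 + v}$
$A{\left(E,n \right)} = \frac{2 n}{6 + E}$
$V{\left(S{\left(0,-2 \right)},X{\left(4 \right)} \right)} A{\left(-7,-3 \right)} = 3 \cdot 4 \cdot 2 \left(-3\right) \frac{1}{6 - 7} = 12 \cdot 2 \left(-3\right) \frac{1}{-1} = 12 \cdot 2 \left(-3\right) \left(-1\right) = 12 \cdot 6 = 72$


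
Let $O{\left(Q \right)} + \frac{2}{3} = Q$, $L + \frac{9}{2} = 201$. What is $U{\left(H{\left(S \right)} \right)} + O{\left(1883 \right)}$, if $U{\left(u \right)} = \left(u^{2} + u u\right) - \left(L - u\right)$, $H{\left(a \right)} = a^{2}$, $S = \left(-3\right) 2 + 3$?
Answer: $\frac{11141}{6} \approx 1856.8$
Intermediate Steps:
$L = \frac{393}{2}$ ($L = - \frac{9}{2} + 201 = \frac{393}{2} \approx 196.5$)
$S = -3$ ($S = -6 + 3 = -3$)
$O{\left(Q \right)} = - \frac{2}{3} + Q$
$U{\left(u \right)} = - \frac{393}{2} + u + 2 u^{2}$ ($U{\left(u \right)} = \left(u^{2} + u u\right) + \left(u - \frac{393}{2}\right) = \left(u^{2} + u^{2}\right) + \left(u - \frac{393}{2}\right) = 2 u^{2} + \left(- \frac{393}{2} + u\right) = - \frac{393}{2} + u + 2 u^{2}$)
$U{\left(H{\left(S \right)} \right)} + O{\left(1883 \right)} = \left(- \frac{393}{2} + \left(-3\right)^{2} + 2 \left(\left(-3\right)^{2}\right)^{2}\right) + \left(- \frac{2}{3} + 1883\right) = \left(- \frac{393}{2} + 9 + 2 \cdot 9^{2}\right) + \frac{5647}{3} = \left(- \frac{393}{2} + 9 + 2 \cdot 81\right) + \frac{5647}{3} = \left(- \frac{393}{2} + 9 + 162\right) + \frac{5647}{3} = - \frac{51}{2} + \frac{5647}{3} = \frac{11141}{6}$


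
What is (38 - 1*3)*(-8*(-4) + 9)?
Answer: 1435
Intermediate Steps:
(38 - 1*3)*(-8*(-4) + 9) = (38 - 3)*(32 + 9) = 35*41 = 1435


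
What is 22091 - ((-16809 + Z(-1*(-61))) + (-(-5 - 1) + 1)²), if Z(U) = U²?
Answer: 35130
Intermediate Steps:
22091 - ((-16809 + Z(-1*(-61))) + (-(-5 - 1) + 1)²) = 22091 - ((-16809 + (-1*(-61))²) + (-(-5 - 1) + 1)²) = 22091 - ((-16809 + 61²) + (-1*(-6) + 1)²) = 22091 - ((-16809 + 3721) + (6 + 1)²) = 22091 - (-13088 + 7²) = 22091 - (-13088 + 49) = 22091 - 1*(-13039) = 22091 + 13039 = 35130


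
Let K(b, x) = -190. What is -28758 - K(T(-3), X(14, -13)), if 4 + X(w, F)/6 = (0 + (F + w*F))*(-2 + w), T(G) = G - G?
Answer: -28568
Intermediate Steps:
T(G) = 0
X(w, F) = -24 + 6*(-2 + w)*(F + F*w) (X(w, F) = -24 + 6*((0 + (F + w*F))*(-2 + w)) = -24 + 6*((0 + (F + F*w))*(-2 + w)) = -24 + 6*((F + F*w)*(-2 + w)) = -24 + 6*((-2 + w)*(F + F*w)) = -24 + 6*(-2 + w)*(F + F*w))
-28758 - K(T(-3), X(14, -13)) = -28758 - 1*(-190) = -28758 + 190 = -28568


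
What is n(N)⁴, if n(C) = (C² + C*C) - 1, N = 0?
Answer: 1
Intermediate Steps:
n(C) = -1 + 2*C² (n(C) = (C² + C²) - 1 = 2*C² - 1 = -1 + 2*C²)
n(N)⁴ = (-1 + 2*0²)⁴ = (-1 + 2*0)⁴ = (-1 + 0)⁴ = (-1)⁴ = 1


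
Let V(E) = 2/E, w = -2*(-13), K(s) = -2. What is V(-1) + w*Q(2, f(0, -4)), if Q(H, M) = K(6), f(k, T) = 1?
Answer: -54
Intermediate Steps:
Q(H, M) = -2
w = 26
V(-1) + w*Q(2, f(0, -4)) = 2/(-1) + 26*(-2) = 2*(-1) - 52 = -2 - 52 = -54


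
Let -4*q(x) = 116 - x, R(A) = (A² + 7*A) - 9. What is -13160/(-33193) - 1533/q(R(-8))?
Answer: 68359732/1294527 ≈ 52.807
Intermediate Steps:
R(A) = -9 + A² + 7*A
q(x) = -29 + x/4 (q(x) = -(116 - x)/4 = -29 + x/4)
-13160/(-33193) - 1533/q(R(-8)) = -13160/(-33193) - 1533/(-29 + (-9 + (-8)² + 7*(-8))/4) = -13160*(-1/33193) - 1533/(-29 + (-9 + 64 - 56)/4) = 13160/33193 - 1533/(-29 + (¼)*(-1)) = 13160/33193 - 1533/(-29 - ¼) = 13160/33193 - 1533/(-117/4) = 13160/33193 - 1533*(-4/117) = 13160/33193 + 2044/39 = 68359732/1294527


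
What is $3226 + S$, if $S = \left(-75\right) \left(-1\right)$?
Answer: $3301$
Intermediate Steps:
$S = 75$
$3226 + S = 3226 + 75 = 3301$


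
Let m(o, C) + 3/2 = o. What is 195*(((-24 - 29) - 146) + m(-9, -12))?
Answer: -81705/2 ≈ -40853.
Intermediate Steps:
m(o, C) = -3/2 + o
195*(((-24 - 29) - 146) + m(-9, -12)) = 195*(((-24 - 29) - 146) + (-3/2 - 9)) = 195*((-53 - 146) - 21/2) = 195*(-199 - 21/2) = 195*(-419/2) = -81705/2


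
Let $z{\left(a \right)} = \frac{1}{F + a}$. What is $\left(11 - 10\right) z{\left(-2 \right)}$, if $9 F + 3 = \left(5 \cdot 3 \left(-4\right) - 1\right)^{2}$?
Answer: $\frac{9}{3700} \approx 0.0024324$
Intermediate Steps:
$F = \frac{3718}{9}$ ($F = - \frac{1}{3} + \frac{\left(5 \cdot 3 \left(-4\right) - 1\right)^{2}}{9} = - \frac{1}{3} + \frac{\left(15 \left(-4\right) - 1\right)^{2}}{9} = - \frac{1}{3} + \frac{\left(-60 - 1\right)^{2}}{9} = - \frac{1}{3} + \frac{\left(-61\right)^{2}}{9} = - \frac{1}{3} + \frac{1}{9} \cdot 3721 = - \frac{1}{3} + \frac{3721}{9} = \frac{3718}{9} \approx 413.11$)
$z{\left(a \right)} = \frac{1}{\frac{3718}{9} + a}$
$\left(11 - 10\right) z{\left(-2 \right)} = \left(11 - 10\right) \frac{9}{3718 + 9 \left(-2\right)} = 1 \frac{9}{3718 - 18} = 1 \cdot \frac{9}{3700} = \frac{9}{3700}$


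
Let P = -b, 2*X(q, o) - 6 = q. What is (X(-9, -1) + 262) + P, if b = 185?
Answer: 151/2 ≈ 75.500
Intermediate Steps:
X(q, o) = 3 + q/2
P = -185 (P = -1*185 = -185)
(X(-9, -1) + 262) + P = ((3 + (½)*(-9)) + 262) - 185 = ((3 - 9/2) + 262) - 185 = (-3/2 + 262) - 185 = 521/2 - 185 = 151/2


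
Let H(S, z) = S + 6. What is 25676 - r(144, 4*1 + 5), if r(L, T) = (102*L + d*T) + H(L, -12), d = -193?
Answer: 12575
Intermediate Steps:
H(S, z) = 6 + S
r(L, T) = 6 - 193*T + 103*L (r(L, T) = (102*L - 193*T) + (6 + L) = (-193*T + 102*L) + (6 + L) = 6 - 193*T + 103*L)
25676 - r(144, 4*1 + 5) = 25676 - (6 - 193*(4*1 + 5) + 103*144) = 25676 - (6 - 193*(4 + 5) + 14832) = 25676 - (6 - 193*9 + 14832) = 25676 - (6 - 1737 + 14832) = 25676 - 1*13101 = 25676 - 13101 = 12575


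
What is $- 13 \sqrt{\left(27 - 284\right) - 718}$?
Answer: $- 65 i \sqrt{39} \approx - 405.92 i$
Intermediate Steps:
$- 13 \sqrt{\left(27 - 284\right) - 718} = - 13 \sqrt{-257 - 718} = - 13 \sqrt{-975} = - 13 \cdot 5 i \sqrt{39} = - 65 i \sqrt{39}$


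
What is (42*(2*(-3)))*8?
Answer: -2016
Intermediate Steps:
(42*(2*(-3)))*8 = (42*(-6))*8 = -252*8 = -2016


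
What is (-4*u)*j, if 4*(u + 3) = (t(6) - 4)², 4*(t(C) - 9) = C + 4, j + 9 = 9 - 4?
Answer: 177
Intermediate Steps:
j = -4 (j = -9 + (9 - 4) = -9 + 5 = -4)
t(C) = 10 + C/4 (t(C) = 9 + (C + 4)/4 = 9 + (4 + C)/4 = 9 + (1 + C/4) = 10 + C/4)
u = 177/16 (u = -3 + ((10 + (¼)*6) - 4)²/4 = -3 + ((10 + 3/2) - 4)²/4 = -3 + (23/2 - 4)²/4 = -3 + (15/2)²/4 = -3 + (¼)*(225/4) = -3 + 225/16 = 177/16 ≈ 11.063)
(-4*u)*j = -4*177/16*(-4) = -177/4*(-4) = 177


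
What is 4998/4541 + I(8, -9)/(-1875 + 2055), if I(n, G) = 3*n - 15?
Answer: 104501/90820 ≈ 1.1506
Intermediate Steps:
I(n, G) = -15 + 3*n
4998/4541 + I(8, -9)/(-1875 + 2055) = 4998/4541 + (-15 + 3*8)/(-1875 + 2055) = 4998*(1/4541) + (-15 + 24)/180 = 4998/4541 + 9*(1/180) = 4998/4541 + 1/20 = 104501/90820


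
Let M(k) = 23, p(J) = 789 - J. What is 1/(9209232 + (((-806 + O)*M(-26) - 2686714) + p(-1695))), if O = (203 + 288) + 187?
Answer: 1/6522058 ≈ 1.5333e-7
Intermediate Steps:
O = 678 (O = 491 + 187 = 678)
1/(9209232 + (((-806 + O)*M(-26) - 2686714) + p(-1695))) = 1/(9209232 + (((-806 + 678)*23 - 2686714) + (789 - 1*(-1695)))) = 1/(9209232 + ((-128*23 - 2686714) + (789 + 1695))) = 1/(9209232 + ((-2944 - 2686714) + 2484)) = 1/(9209232 + (-2689658 + 2484)) = 1/(9209232 - 2687174) = 1/6522058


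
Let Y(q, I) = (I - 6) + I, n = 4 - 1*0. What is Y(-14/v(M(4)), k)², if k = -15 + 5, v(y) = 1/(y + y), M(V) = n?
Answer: 676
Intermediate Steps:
n = 4 (n = 4 + 0 = 4)
M(V) = 4
v(y) = 1/(2*y)
k = -10
Y(q, I) = -6 + 2*I (Y(q, I) = (-6 + I) + I = -6 + 2*I)
Y(-14/v(M(4)), k)² = (-6 + 2*(-10))² = (-6 - 20)² = (-26)² = 676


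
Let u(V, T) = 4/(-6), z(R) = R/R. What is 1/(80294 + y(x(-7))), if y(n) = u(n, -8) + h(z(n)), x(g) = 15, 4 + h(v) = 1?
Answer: 3/240871 ≈ 1.2455e-5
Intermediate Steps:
z(R) = 1
h(v) = -3 (h(v) = -4 + 1 = -3)
u(V, T) = -⅔ (u(V, T) = 4*(-⅙) = -⅔)
y(n) = -11/3 (y(n) = -⅔ - 3 = -11/3)
1/(80294 + y(x(-7))) = 1/(80294 - 11/3) = 1/(240871/3) = 3/240871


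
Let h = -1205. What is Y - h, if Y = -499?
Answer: 706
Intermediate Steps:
Y - h = -499 - 1*(-1205) = -499 + 1205 = 706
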